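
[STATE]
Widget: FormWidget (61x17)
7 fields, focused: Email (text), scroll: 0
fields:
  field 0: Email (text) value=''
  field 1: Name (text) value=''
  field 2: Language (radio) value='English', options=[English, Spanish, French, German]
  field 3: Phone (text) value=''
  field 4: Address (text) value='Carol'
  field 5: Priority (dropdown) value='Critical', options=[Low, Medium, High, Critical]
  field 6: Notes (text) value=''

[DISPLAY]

> Email:      [                                             ]
  Name:       [                                             ]
  Language:   (●) English  ( ) Spanish  ( ) French  ( ) Germa
  Phone:      [                                             ]
  Address:    [Carol                                        ]
  Priority:   [Critical                                    ▼]
  Notes:      [                                             ]
                                                             
                                                             
                                                             
                                                             
                                                             
                                                             
                                                             
                                                             
                                                             
                                                             


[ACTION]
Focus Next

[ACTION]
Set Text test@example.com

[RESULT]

  Email:      [                                             ]
> Name:       [test@example.com                             ]
  Language:   (●) English  ( ) Spanish  ( ) French  ( ) Germa
  Phone:      [                                             ]
  Address:    [Carol                                        ]
  Priority:   [Critical                                    ▼]
  Notes:      [                                             ]
                                                             
                                                             
                                                             
                                                             
                                                             
                                                             
                                                             
                                                             
                                                             
                                                             


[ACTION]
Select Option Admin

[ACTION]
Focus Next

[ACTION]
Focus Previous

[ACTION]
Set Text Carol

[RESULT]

  Email:      [                                             ]
> Name:       [Carol                                        ]
  Language:   (●) English  ( ) Spanish  ( ) French  ( ) Germa
  Phone:      [                                             ]
  Address:    [Carol                                        ]
  Priority:   [Critical                                    ▼]
  Notes:      [                                             ]
                                                             
                                                             
                                                             
                                                             
                                                             
                                                             
                                                             
                                                             
                                                             
                                                             


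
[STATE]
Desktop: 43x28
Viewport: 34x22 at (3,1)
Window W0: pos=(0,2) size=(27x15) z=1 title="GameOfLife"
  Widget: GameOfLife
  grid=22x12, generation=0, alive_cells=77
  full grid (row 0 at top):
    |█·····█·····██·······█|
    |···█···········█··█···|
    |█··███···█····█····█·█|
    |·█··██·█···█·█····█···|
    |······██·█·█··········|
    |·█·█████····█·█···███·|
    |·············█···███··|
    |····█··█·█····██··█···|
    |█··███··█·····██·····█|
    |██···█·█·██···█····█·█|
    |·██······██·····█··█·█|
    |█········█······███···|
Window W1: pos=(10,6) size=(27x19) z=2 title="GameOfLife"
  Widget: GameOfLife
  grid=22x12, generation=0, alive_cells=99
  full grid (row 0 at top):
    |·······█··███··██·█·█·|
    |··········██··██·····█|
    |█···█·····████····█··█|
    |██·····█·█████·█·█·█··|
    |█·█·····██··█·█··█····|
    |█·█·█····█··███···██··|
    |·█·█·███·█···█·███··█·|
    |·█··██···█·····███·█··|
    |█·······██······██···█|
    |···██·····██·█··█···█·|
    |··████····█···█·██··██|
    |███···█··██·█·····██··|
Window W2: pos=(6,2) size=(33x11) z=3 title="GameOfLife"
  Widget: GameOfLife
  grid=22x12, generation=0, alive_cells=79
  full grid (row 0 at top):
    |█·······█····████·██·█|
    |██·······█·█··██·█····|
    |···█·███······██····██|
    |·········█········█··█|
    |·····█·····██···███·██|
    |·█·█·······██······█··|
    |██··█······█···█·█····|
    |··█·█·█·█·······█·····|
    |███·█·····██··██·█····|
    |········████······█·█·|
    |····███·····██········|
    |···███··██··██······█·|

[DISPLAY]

                                  
━━━┏━━━━━━━━━━━━━━━━━━━━━━━━━━━━━━
ame┃ GameOfLife                   
───┠──────────────────────────────
n: ┃Gen: 0                        
·█·┃·········█········█··█        
·██┃·····█·····██···███·██        
··█┃·█·█·······██······█··        
···┃██··█······█···█·█····        
·██┃··█·█·█·█·······█·····        
···┃███·█·····██··██·█····        
··█┗━━━━━━━━━━━━━━━━━━━━━━━━━━━━━━
·███··█┃██·····█·█████·█·█·█··   ┃
···█·█·┃█·█·····██··█·█··█····   ┃
█······┃█·█·█····█··███···██··   ┃
━━━━━━━┃·█·█·███·█···█·███··█·   ┃
       ┃·█··██···█·····███·█··   ┃
       ┃█·······██······██···█   ┃
       ┃···██·····██·█··█···█·   ┃
       ┃··████····█···█·██··██   ┃
       ┃███···█··██·█·····██··   ┃
       ┃                         ┃


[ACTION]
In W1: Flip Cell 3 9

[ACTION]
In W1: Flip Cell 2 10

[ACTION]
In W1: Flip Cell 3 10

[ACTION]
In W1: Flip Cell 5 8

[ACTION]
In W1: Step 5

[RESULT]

                                  
━━━┏━━━━━━━━━━━━━━━━━━━━━━━━━━━━━━
ame┃ GameOfLife                   
───┠──────────────────────────────
n: ┃Gen: 0                        
·█·┃·········█········█··█        
·██┃·····█·····██···███·██        
··█┃·█·█·······██······█··        
···┃██··█······█···█·█····        
·██┃··█·█·█·█·······█·····        
···┃███·█·····██··██·█····        
··█┗━━━━━━━━━━━━━━━━━━━━━━━━━━━━━━
·███··█┃█··█·██·██············   ┃
···█·█·┃█··█····█··█·█·█··██··   ┃
█······┃·███·········█········   ┃
━━━━━━━┃····█·········██······   ┃
       ┃···██·██····██·█·██···   ┃
       ┃····█·███·█·······█·█·   ┃
       ┃···██··█████·········█   ┃
       ┃··█····███··█······█·█   ┃
       ┃····██····███·······██   ┃
       ┃                         ┃


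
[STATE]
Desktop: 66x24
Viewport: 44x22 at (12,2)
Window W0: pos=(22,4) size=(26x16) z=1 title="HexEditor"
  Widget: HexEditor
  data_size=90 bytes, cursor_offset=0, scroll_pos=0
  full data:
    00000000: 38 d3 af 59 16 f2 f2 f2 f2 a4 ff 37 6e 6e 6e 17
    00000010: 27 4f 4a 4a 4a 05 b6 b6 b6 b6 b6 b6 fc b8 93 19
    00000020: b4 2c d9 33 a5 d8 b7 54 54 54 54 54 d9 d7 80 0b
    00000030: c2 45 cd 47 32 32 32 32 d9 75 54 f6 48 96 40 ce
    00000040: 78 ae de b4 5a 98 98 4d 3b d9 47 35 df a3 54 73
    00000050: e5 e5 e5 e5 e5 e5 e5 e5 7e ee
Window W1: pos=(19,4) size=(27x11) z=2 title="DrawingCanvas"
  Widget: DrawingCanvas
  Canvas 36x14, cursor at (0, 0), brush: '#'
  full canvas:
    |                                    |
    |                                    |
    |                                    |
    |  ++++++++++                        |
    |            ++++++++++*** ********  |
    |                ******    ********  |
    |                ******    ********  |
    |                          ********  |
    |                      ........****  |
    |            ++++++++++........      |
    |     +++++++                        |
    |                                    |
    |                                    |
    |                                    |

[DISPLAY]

                                            
                                            
       ┏━━━━━━━━━━━━━━━━━━━━━━━━━┓━┓        
       ┃ DrawingCanvas           ┃ ┃        
       ┠─────────────────────────┨─┨        
       ┃+                        ┃6┃        
       ┃                         ┃a┃        
       ┃                         ┃5┃        
       ┃  ++++++++++             ┃2┃        
       ┃            ++++++++++***┃a┃        
       ┃                ******   ┃5┃        
       ┃                ******   ┃ ┃        
       ┗━━━━━━━━━━━━━━━━━━━━━━━━━┛ ┃        
          ┃                        ┃        
          ┃                        ┃        
          ┃                        ┃        
          ┃                        ┃        
          ┗━━━━━━━━━━━━━━━━━━━━━━━━┛        
                                            
                                            
                                            
                                            


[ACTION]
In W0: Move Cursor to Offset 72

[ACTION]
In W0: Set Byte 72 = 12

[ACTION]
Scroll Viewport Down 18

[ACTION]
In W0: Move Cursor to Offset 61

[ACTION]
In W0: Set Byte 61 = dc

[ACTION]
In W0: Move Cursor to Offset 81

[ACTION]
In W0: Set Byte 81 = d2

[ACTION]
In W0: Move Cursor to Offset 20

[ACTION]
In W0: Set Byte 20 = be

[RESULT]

                                            
                                            
       ┏━━━━━━━━━━━━━━━━━━━━━━━━━┓━┓        
       ┃ DrawingCanvas           ┃ ┃        
       ┠─────────────────────────┨─┨        
       ┃+                        ┃6┃        
       ┃                         ┃E┃        
       ┃                         ┃5┃        
       ┃  ++++++++++             ┃2┃        
       ┃            ++++++++++***┃a┃        
       ┃                ******   ┃5┃        
       ┃                ******   ┃ ┃        
       ┗━━━━━━━━━━━━━━━━━━━━━━━━━┛ ┃        
          ┃                        ┃        
          ┃                        ┃        
          ┃                        ┃        
          ┃                        ┃        
          ┗━━━━━━━━━━━━━━━━━━━━━━━━┛        
                                            
                                            
                                            
                                            


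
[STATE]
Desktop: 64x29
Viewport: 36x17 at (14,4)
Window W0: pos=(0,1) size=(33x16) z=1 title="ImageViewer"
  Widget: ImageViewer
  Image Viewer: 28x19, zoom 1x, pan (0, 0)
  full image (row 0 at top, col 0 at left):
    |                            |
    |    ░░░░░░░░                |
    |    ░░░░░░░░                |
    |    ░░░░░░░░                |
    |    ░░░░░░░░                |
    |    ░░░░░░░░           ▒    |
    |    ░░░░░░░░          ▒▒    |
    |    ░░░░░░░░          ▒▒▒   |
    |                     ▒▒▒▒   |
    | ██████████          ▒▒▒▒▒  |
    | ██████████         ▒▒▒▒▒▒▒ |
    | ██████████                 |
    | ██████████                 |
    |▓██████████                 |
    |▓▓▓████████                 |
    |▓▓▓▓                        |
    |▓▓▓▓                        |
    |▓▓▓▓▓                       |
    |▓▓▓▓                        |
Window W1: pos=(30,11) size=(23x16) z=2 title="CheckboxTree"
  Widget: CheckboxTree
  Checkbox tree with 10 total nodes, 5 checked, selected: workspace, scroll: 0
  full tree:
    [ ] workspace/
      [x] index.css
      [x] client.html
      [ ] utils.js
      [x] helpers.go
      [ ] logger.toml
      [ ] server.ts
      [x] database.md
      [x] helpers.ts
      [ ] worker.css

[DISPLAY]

                  ┃                 
                  ┃                 
                  ┃                 
                  ┃                 
                  ┃                 
          ▒       ┃                 
         ▒▒       ┃                 
         ▒▒▒    ┏━━━━━━━━━━━━━━━━━━━
        ▒▒▒▒    ┃ CheckboxTree      
        ▒▒▒▒▒   ┠───────────────────
       ▒▒▒▒▒▒▒  ┃>[-] workspace/    
                ┃   [x] index.css   
━━━━━━━━━━━━━━━━┃   [x] client.html 
                ┃   [ ] utils.js    
                ┃   [x] helpers.go  
                ┃   [ ] logger.toml 
                ┃   [ ] server.ts   


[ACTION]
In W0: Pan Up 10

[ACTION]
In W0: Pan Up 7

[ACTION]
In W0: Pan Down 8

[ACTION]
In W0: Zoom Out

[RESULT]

        ▒▒▒▒      ┃                 
        ▒▒▒▒▒     ┃                 
       ▒▒▒▒▒▒▒    ┃                 
                  ┃                 
                  ┃                 
                  ┃                 
                  ┃                 
                ┏━━━━━━━━━━━━━━━━━━━
                ┃ CheckboxTree      
                ┠───────────────────
                ┃>[-] workspace/    
                ┃   [x] index.css   
━━━━━━━━━━━━━━━━┃   [x] client.html 
                ┃   [ ] utils.js    
                ┃   [x] helpers.go  
                ┃   [ ] logger.toml 
                ┃   [ ] server.ts   


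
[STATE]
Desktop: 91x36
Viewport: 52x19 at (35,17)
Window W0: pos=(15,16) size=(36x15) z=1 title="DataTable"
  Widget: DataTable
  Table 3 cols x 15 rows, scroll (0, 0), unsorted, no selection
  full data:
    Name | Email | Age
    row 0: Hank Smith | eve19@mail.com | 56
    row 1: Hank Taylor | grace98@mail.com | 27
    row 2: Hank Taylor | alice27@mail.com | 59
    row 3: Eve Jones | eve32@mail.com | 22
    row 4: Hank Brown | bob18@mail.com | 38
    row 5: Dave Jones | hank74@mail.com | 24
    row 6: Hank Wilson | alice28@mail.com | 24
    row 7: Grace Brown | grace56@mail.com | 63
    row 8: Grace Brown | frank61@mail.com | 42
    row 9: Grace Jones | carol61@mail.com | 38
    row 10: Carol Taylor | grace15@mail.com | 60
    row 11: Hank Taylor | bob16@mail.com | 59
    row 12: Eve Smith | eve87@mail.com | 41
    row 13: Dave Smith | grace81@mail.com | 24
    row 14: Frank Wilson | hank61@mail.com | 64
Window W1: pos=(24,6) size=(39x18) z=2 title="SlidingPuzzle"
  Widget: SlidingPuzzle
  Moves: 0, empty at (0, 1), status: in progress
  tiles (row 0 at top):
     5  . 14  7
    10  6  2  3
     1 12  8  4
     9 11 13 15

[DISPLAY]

┴────┴────┘                ┃                        
                           ┃                        
                           ┃                        
                           ┃                        
                           ┃                        
                           ┃                        
━━━━━━━━━━━━━━━━━━━━━━━━━━━┛                        
mail.com  │22  ┃                                    
mail.com  │38  ┃                                    
@mail.com │24  ┃                                    
8@mail.com│24  ┃                                    
6@mail.com│63  ┃                                    
1@mail.com│42  ┃                                    
━━━━━━━━━━━━━━━┛                                    
                                                    
                                                    
                                                    
                                                    
                                                    


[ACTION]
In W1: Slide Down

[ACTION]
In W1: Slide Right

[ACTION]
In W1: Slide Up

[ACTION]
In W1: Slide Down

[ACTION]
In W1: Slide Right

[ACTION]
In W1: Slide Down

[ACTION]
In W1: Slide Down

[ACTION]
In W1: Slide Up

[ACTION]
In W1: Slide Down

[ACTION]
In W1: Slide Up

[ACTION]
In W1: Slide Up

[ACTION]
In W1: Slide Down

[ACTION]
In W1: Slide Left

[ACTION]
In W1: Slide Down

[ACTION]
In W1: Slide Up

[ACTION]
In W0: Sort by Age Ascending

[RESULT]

┴────┴────┘                ┃                        
                           ┃                        
                           ┃                        
                           ┃                        
                           ┃                        
                           ┃                        
━━━━━━━━━━━━━━━━━━━━━━━━━━━┛                        
1@mail.com│24  ┃                                    
8@mail.com│27  ┃                                    
mail.com  │38  ┃                                    
1@mail.com│38  ┃                                    
mail.com  │41  ┃                                    
1@mail.com│42  ┃                                    
━━━━━━━━━━━━━━━┛                                    
                                                    
                                                    
                                                    
                                                    
                                                    


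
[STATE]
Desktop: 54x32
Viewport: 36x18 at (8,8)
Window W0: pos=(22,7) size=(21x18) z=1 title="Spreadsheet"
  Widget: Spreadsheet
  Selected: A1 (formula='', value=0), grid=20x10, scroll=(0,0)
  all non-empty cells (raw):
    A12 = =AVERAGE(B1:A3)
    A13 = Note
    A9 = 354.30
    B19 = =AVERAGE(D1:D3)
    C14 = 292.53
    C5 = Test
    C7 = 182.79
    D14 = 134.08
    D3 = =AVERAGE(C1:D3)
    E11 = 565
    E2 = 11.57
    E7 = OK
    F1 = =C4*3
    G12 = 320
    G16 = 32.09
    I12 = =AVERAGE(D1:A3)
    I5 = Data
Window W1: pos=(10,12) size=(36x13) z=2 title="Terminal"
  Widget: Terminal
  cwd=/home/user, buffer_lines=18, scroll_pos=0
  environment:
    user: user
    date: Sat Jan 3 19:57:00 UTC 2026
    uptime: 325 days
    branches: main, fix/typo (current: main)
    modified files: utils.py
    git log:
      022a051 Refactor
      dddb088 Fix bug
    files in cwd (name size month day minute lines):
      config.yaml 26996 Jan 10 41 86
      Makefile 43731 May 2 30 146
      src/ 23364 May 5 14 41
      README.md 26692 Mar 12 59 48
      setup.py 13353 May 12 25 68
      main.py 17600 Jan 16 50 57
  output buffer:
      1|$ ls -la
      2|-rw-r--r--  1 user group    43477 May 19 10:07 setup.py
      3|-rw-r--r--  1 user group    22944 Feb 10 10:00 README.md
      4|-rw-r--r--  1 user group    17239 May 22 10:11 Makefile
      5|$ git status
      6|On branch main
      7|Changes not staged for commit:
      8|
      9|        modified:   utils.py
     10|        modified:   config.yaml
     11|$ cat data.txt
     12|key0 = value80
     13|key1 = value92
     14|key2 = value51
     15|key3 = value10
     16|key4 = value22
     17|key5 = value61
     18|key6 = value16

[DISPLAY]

              ┃ Spreadsheet       ┃ 
              ┠───────────────────┨ 
              ┃A1:                ┃ 
              ┃       A       B   ┃ 
  ┏━━━━━━━━━━━━━━━━━━━━━━━━━━━━━━━━━
  ┃ Terminal                        
  ┠─────────────────────────────────
  ┃$ ls -la                         
  ┃-rw-r--r--  1 user group    43477
  ┃-rw-r--r--  1 user group    22944
  ┃-rw-r--r--  1 user group    17239
  ┃$ git status                     
  ┃On branch main                   
  ┃Changes not staged for commit:   
  ┃                                 
  ┃        modified:   utils.py     
  ┗━━━━━━━━━━━━━━━━━━━━━━━━━━━━━━━━━
                                    


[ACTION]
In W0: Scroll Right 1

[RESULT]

              ┃ Spreadsheet       ┃ 
              ┠───────────────────┨ 
              ┃A1:                ┃ 
              ┃       B       C   ┃ 
  ┏━━━━━━━━━━━━━━━━━━━━━━━━━━━━━━━━━
  ┃ Terminal                        
  ┠─────────────────────────────────
  ┃$ ls -la                         
  ┃-rw-r--r--  1 user group    43477
  ┃-rw-r--r--  1 user group    22944
  ┃-rw-r--r--  1 user group    17239
  ┃$ git status                     
  ┃On branch main                   
  ┃Changes not staged for commit:   
  ┃                                 
  ┃        modified:   utils.py     
  ┗━━━━━━━━━━━━━━━━━━━━━━━━━━━━━━━━━
                                    


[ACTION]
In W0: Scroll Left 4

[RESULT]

              ┃ Spreadsheet       ┃ 
              ┠───────────────────┨ 
              ┃A1:                ┃ 
              ┃       A       B   ┃ 
  ┏━━━━━━━━━━━━━━━━━━━━━━━━━━━━━━━━━
  ┃ Terminal                        
  ┠─────────────────────────────────
  ┃$ ls -la                         
  ┃-rw-r--r--  1 user group    43477
  ┃-rw-r--r--  1 user group    22944
  ┃-rw-r--r--  1 user group    17239
  ┃$ git status                     
  ┃On branch main                   
  ┃Changes not staged for commit:   
  ┃                                 
  ┃        modified:   utils.py     
  ┗━━━━━━━━━━━━━━━━━━━━━━━━━━━━━━━━━
                                    


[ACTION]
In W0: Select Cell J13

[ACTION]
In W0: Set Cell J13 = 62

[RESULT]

              ┃ Spreadsheet       ┃ 
              ┠───────────────────┨ 
              ┃J13: 62            ┃ 
              ┃       A       B   ┃ 
  ┏━━━━━━━━━━━━━━━━━━━━━━━━━━━━━━━━━
  ┃ Terminal                        
  ┠─────────────────────────────────
  ┃$ ls -la                         
  ┃-rw-r--r--  1 user group    43477
  ┃-rw-r--r--  1 user group    22944
  ┃-rw-r--r--  1 user group    17239
  ┃$ git status                     
  ┃On branch main                   
  ┃Changes not staged for commit:   
  ┃                                 
  ┃        modified:   utils.py     
  ┗━━━━━━━━━━━━━━━━━━━━━━━━━━━━━━━━━
                                    


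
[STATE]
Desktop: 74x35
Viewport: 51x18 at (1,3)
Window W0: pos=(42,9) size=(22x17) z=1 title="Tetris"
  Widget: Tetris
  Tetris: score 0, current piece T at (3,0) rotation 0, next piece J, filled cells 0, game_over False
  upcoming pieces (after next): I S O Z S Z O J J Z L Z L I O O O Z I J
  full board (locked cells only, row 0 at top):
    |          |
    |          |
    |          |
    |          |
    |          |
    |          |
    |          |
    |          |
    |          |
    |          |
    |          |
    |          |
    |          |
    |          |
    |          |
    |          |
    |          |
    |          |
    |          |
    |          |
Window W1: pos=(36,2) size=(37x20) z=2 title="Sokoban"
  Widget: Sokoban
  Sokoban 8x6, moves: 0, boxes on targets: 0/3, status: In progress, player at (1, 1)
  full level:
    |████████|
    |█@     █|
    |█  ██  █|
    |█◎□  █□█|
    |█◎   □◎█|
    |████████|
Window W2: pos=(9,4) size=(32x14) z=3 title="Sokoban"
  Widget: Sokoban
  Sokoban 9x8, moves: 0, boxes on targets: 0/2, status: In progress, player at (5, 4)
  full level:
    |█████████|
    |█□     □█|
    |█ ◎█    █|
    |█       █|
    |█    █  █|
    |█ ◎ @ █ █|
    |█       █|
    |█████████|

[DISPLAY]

                                   ┃ Sokoban       
        ┏━━━━━━━━━━━━━━━━━━━━━━━━━━━━━━┓───────────
        ┃ Sokoban                      ┃████       
        ┠──────────────────────────────┨   █       
        ┃█████████                     ┃█  █       
        ┃█□     □█                     ┃ █□█       
        ┃█ ◎█    █                     ┃ □◎█       
        ┃█       █                     ┃████       
        ┃█    █  █                     ┃s: 0  0/3  
        ┃█ ◎ @ █ █                     ┃           
        ┃█       █                     ┃           
        ┃█████████                     ┃           
        ┃Moves: 0  0/2                 ┃           
        ┃                              ┃           
        ┗━━━━━━━━━━━━━━━━━━━━━━━━━━━━━━┛           
                                   ┃               
                                   ┃               
                                   ┃               


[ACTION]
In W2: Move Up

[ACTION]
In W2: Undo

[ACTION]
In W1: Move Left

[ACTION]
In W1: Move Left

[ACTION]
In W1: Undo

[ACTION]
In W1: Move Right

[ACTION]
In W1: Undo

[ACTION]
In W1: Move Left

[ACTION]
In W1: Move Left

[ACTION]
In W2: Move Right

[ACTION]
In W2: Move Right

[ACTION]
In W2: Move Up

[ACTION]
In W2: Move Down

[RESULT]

                                   ┃ Sokoban       
        ┏━━━━━━━━━━━━━━━━━━━━━━━━━━━━━━┓───────────
        ┃ Sokoban                      ┃████       
        ┠──────────────────────────────┨   █       
        ┃█████████                     ┃█  █       
        ┃█□     □█                     ┃ █□█       
        ┃█ ◎█    █                     ┃ □◎█       
        ┃█       █                     ┃████       
        ┃█    █  █                     ┃s: 0  0/3  
        ┃█ ◎   █ █                     ┃           
        ┃█    @  █                     ┃           
        ┃█████████                     ┃           
        ┃Moves: 2  0/2                 ┃           
        ┃                              ┃           
        ┗━━━━━━━━━━━━━━━━━━━━━━━━━━━━━━┛           
                                   ┃               
                                   ┃               
                                   ┃               


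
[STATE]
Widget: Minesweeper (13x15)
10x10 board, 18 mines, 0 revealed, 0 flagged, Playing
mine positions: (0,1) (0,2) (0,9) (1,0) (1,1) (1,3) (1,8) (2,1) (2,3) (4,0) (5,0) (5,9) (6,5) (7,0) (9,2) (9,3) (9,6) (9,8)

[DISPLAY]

■■■■■■■■■■   
■■■■■■■■■■   
■■■■■■■■■■   
■■■■■■■■■■   
■■■■■■■■■■   
■■■■■■■■■■   
■■■■■■■■■■   
■■■■■■■■■■   
■■■■■■■■■■   
■■■■■■■■■■   
             
             
             
             
             


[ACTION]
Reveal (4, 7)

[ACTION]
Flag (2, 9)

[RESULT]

■■■■1  1■■   
■■■■2  1■■   
■■■■2  111   
■2211        
■2      11   
■2  111 1■   
■2  1■1 11   
■1  1■1      
■2221■1211   
■■■■■■■■■■   
             
             
             
             
             


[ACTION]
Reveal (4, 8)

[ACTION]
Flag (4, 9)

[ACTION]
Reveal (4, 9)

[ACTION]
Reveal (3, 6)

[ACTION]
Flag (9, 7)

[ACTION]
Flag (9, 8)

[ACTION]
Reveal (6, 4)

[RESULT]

■■■■1  1■■   
■■■■2  1■■   
■■■■2  111   
■2211        
■2      11   
■2  111 1■   
■2  1■1 11   
■1  1■1      
■2221■1211   
■■■■■■■⚑⚑■   
             
             
             
             
             


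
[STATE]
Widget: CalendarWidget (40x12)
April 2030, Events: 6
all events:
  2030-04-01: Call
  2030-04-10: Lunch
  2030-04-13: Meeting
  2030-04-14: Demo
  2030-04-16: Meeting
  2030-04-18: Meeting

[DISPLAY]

               April 2030               
Mo Tu We Th Fr Sa Su                    
 1*  2  3  4  5  6  7                   
 8  9 10* 11 12 13* 14*                 
15 16* 17 18* 19 20 21                  
22 23 24 25 26 27 28                    
29 30                                   
                                        
                                        
                                        
                                        
                                        


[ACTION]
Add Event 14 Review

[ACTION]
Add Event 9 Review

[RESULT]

               April 2030               
Mo Tu We Th Fr Sa Su                    
 1*  2  3  4  5  6  7                   
 8  9* 10* 11 12 13* 14*                
15 16* 17 18* 19 20 21                  
22 23 24 25 26 27 28                    
29 30                                   
                                        
                                        
                                        
                                        
                                        


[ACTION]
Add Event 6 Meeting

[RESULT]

               April 2030               
Mo Tu We Th Fr Sa Su                    
 1*  2  3  4  5  6*  7                  
 8  9* 10* 11 12 13* 14*                
15 16* 17 18* 19 20 21                  
22 23 24 25 26 27 28                    
29 30                                   
                                        
                                        
                                        
                                        
                                        


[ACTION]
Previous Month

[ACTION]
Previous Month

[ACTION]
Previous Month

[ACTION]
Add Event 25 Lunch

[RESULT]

              January 2030              
Mo Tu We Th Fr Sa Su                    
    1  2  3  4  5  6                    
 7  8  9 10 11 12 13                    
14 15 16 17 18 19 20                    
21 22 23 24 25* 26 27                   
28 29 30 31                             
                                        
                                        
                                        
                                        
                                        


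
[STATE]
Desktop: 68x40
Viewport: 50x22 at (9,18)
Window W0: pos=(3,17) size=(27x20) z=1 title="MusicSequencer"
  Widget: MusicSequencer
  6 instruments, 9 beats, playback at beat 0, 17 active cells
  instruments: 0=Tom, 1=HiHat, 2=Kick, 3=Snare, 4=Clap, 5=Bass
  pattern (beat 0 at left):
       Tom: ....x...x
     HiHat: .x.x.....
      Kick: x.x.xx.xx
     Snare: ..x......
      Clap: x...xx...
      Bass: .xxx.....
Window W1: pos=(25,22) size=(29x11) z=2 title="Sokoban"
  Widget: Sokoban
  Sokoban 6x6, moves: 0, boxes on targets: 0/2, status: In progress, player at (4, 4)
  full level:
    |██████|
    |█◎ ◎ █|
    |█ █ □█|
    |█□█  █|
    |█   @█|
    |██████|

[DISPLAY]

cSequencer          ┃                             
────────────────────┨                             
 ▼12345678          ┃                             
m····█···█          ┃                             
t·█·█·····      ┏━━━━━━━━━━━━━━━━━━━━━━━━━━━┓     
k█·█·██·██      ┃ Sokoban                   ┃     
e··█······      ┠───────────────────────────┨     
p█···██···      ┃██████                     ┃     
s·███·····      ┃█◎ ◎ █                     ┃     
                ┃█ █ □█                     ┃     
                ┃█□█  █                     ┃     
                ┃█   @█                     ┃     
                ┃██████                     ┃     
                ┃Moves: 0  0/2              ┃     
                ┗━━━━━━━━━━━━━━━━━━━━━━━━━━━┛     
                    ┃                             
                    ┃                             
                    ┃                             
━━━━━━━━━━━━━━━━━━━━┛                             
                                                  
                                                  
                                                  


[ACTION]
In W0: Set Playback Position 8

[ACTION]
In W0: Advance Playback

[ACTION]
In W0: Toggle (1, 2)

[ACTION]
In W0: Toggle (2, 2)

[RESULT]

cSequencer          ┃                             
────────────────────┨                             
 ▼12345678          ┃                             
m····█···█          ┃                             
t·███·····      ┏━━━━━━━━━━━━━━━━━━━━━━━━━━━┓     
k█···██·██      ┃ Sokoban                   ┃     
e··█······      ┠───────────────────────────┨     
p█···██···      ┃██████                     ┃     
s·███·····      ┃█◎ ◎ █                     ┃     
                ┃█ █ □█                     ┃     
                ┃█□█  █                     ┃     
                ┃█   @█                     ┃     
                ┃██████                     ┃     
                ┃Moves: 0  0/2              ┃     
                ┗━━━━━━━━━━━━━━━━━━━━━━━━━━━┛     
                    ┃                             
                    ┃                             
                    ┃                             
━━━━━━━━━━━━━━━━━━━━┛                             
                                                  
                                                  
                                                  


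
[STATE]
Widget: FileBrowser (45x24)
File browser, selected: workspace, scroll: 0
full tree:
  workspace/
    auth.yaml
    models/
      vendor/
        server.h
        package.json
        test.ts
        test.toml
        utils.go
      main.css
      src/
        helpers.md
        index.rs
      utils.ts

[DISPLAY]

> [-] workspace/                             
    auth.yaml                                
    [+] models/                              
                                             
                                             
                                             
                                             
                                             
                                             
                                             
                                             
                                             
                                             
                                             
                                             
                                             
                                             
                                             
                                             
                                             
                                             
                                             
                                             
                                             


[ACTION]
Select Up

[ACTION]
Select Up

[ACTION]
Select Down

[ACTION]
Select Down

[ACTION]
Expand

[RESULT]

  [-] workspace/                             
    auth.yaml                                
  > [-] models/                              
      [+] vendor/                            
      main.css                               
      [+] src/                               
      utils.ts                               
                                             
                                             
                                             
                                             
                                             
                                             
                                             
                                             
                                             
                                             
                                             
                                             
                                             
                                             
                                             
                                             
                                             
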